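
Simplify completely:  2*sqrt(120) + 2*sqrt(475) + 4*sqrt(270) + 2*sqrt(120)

10*sqrt(19) + 20*sqrt(30)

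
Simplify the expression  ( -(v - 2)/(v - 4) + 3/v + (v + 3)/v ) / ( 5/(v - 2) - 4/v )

Numerator: -(v - 2)/(v - 4) + 3/v + (v + 3)/v = (4*v - 24)/(v^2 - 4*v)
Denominator: 5/(v - 2) - 4/v = (v + 8)/(v^2 - 2*v)
Divide: ((4*v - 24)/(v^2 - 4*v)) · ((v^2 - 2*v)/(v + 8)) = (4*v^2 - 32*v + 48)/(v^2 + 4*v - 32)

(4*v^2 - 32*v + 48)/(v^2 + 4*v - 32)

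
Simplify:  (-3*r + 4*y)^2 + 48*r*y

(3*r + 4*y)^2

Expanding gives 9*r^2 + 24*r*y + 16*y^2, a perfect square.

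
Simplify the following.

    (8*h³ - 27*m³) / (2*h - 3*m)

4*h² + 6*h*m + 9*m²

Apply the difference-of-cubes factorisation and cancel (2*h - 3*m).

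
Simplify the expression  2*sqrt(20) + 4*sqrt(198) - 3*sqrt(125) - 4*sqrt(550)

2*sqrt(20) = 4*sqrt(5); 4*sqrt(198) = 12*sqrt(22); 3*sqrt(125) = 15*sqrt(5); 4*sqrt(550) = 20*sqrt(22)

-8*sqrt(22) - 11*sqrt(5)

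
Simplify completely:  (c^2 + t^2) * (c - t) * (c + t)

(c+t)(c-t) = c^2 - t^2; continue pairing.

c^4 - t^4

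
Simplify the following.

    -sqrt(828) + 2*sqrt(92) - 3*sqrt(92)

sqrt(828) = 6*sqrt(23); 2*sqrt(92) = 4*sqrt(23); 3*sqrt(92) = 6*sqrt(23)
Combine: (-6 + 4 - 6)·sqrt(23) = -8*sqrt(23)

-8*sqrt(23)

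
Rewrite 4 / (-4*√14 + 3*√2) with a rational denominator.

Multiply numerator and denominator by 3*√2 + 4*√14.
Denominator becomes -206; numerator becomes 12*√2 + 16*√14.

(-8*√14 - 6*√2)/103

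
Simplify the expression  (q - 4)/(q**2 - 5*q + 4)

Factor: q**2 - 5*q + 4 = (q - 4)*(q - 1)
Cancel the common factor (q - 4).

1/(q - 1)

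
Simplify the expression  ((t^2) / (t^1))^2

Inside the bracket: t^1
Raise to the power 2: t^2

t^2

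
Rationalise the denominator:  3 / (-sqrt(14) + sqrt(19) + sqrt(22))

Group as (sqrt(19) + sqrt(22)) - sqrt(14); multiply by (sqrt(19) + sqrt(22)) + sqrt(14), then rationalise the remaining surd.

(-81*sqrt(14) + 33*sqrt(22) + 51*sqrt(19) + 12*sqrt(1463))/943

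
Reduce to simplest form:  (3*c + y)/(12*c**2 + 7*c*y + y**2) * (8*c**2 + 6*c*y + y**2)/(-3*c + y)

Factor: 12*c**2 + 7*c*y + y**2 = (4*c + y)*(3*c + y);  8*c**2 + 6*c*y + y**2 = (2*c + y)*(4*c + y)
Cancel the common factors (4*c + y), (3*c + y).

(2*c + y)/(-3*c + y)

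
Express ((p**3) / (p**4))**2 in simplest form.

p**(-2)

Inside the bracket: (p**-1)
Raise to the power 2: (p**-2)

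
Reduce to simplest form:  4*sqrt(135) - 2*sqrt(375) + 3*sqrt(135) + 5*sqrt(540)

41*sqrt(15)

4*sqrt(135) = 12*sqrt(15); 2*sqrt(375) = 10*sqrt(15); 3*sqrt(135) = 9*sqrt(15); 5*sqrt(540) = 30*sqrt(15)
Combine: (12 - 10 + 9 + 30)·sqrt(15) = 41*sqrt(15)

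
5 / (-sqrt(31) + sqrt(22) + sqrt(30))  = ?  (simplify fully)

(-105*sqrt(31) + 115*sqrt(30) + 195*sqrt(22) + 20*sqrt(5115))/2199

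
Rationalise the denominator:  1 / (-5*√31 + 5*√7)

(-√31 - √7)/120

Multiply numerator and denominator by 5*√7 + 5*√31.
Denominator becomes -600; numerator becomes 5*√7 + 5*√31.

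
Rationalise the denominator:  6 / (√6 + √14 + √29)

(-8*√609 - 18*√29 + 42*√14 + 74*√6)/85

Group as (√14 + √29) + √6; multiply by (√14 + √29) - √6, then rationalise the remaining surd.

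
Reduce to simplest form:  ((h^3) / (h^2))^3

Inside the bracket: h^1
Raise to the power 3: h^3

h^3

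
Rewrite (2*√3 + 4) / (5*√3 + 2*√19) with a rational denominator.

-20*√3 - 30 + 4*√57 + 8*√19

Multiply numerator and denominator by -2*√19 + 5*√3.
Denominator becomes -1; numerator becomes -8*√19 - 4*√57 + 30 + 20*√3.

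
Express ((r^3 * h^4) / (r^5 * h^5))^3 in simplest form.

1/(h^3*r^6)

Inside the bracket: (r^-2) * (h^-1)
Raise to the power 3: (r^-6) * (h^-3)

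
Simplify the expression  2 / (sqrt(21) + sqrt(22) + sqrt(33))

(-33*sqrt(14) + 5*sqrt(33) + 16*sqrt(22) + 17*sqrt(21))/437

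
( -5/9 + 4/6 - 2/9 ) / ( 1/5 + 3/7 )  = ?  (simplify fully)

-35/198

Numerator: -5/9 + 4/6 - 2/9 = -1/9
Denominator: 1/5 + 3/7 = 22/35
Divide: (-1/9) · (35/22) = -35/198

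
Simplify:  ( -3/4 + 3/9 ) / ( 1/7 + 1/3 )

-7/8

Numerator: -3/4 + 3/9 = -5/12
Denominator: 1/7 + 1/3 = 10/21
Divide: (-5/12) · (21/10) = -7/8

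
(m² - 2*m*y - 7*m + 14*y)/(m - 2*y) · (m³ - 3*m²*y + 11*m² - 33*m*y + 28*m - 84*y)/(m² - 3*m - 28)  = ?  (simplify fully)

m² - 3*m*y + 7*m - 21*y

Factor: m² - 2*m*y - 7*m + 14*y = (m - 7)·(m - 2*y);  m³ - 3*m²*y + 11*m² - 33*m*y + 28*m - 84*y = (m - 3*y)·(m + 7)·(m + 4);  m² - 3*m - 28 = (m - 7)·(m + 4)
Cancel the common factors (m + 4), (m - 7), (m - 2*y).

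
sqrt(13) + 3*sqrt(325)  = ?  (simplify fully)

sqrt(13) = sqrt(13); 3*sqrt(325) = 15*sqrt(13)
Combine: (1 + 15)·sqrt(13) = 16*sqrt(13)

16*sqrt(13)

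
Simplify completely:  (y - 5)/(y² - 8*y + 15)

1/(y - 3)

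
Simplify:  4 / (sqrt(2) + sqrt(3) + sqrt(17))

(-8*sqrt(3) - 9*sqrt(2) + sqrt(102) + 6*sqrt(17))/15

Group as (sqrt(2) + sqrt(17)) + sqrt(3); multiply by (sqrt(2) + sqrt(17)) - sqrt(3), then rationalise the remaining surd.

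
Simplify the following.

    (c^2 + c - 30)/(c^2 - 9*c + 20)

(c + 6)/(c - 4)

Factor: c^2 + c - 30 = (c - 5)*(c + 6);  c^2 - 9*c + 20 = (c - 5)*(c - 4)
Cancel the common factor (c - 5).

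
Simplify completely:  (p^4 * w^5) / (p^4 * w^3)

Quotient: w^2

w^2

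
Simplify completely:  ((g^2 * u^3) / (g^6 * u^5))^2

Inside the bracket: (g^-4) * (u^-2)
Raise to the power 2: (g^-8) * (u^-4)

1/(g^8*u^4)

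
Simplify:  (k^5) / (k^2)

k^3

Quotient: k^3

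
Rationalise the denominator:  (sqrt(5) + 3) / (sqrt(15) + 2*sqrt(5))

(-3*sqrt(15) - 5*sqrt(3) + 10 + 6*sqrt(5))/5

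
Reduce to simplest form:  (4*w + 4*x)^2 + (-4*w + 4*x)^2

Binomially expand both and collect terms in (4*x), (4*w).

32*w^2 + 32*x^2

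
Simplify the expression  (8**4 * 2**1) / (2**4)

2**9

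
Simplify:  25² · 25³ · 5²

5^12

25² = 5^4; 25³ = 5^6; 5² = 5^2
Combine exponents: 5^12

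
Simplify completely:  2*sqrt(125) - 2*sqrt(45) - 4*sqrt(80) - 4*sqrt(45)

-24*sqrt(5)

2*sqrt(125) = 10*sqrt(5); 2*sqrt(45) = 6*sqrt(5); 4*sqrt(80) = 16*sqrt(5); 4*sqrt(45) = 12*sqrt(5)
Combine: (10 - 6 - 16 - 12)·sqrt(5) = -24*sqrt(5)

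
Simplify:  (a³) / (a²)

Quotient: a¹

a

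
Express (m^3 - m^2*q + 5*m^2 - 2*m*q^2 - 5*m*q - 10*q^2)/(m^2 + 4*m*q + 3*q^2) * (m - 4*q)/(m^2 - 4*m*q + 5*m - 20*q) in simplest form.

Factor: m^3 - m^2*q + 5*m^2 - 2*m*q^2 - 5*m*q - 10*q^2 = (m + q)*(m - 2*q)*(m + 5);  m^2 + 4*m*q + 3*q^2 = (m + 3*q)*(m + q);  m^2 - 4*m*q + 5*m - 20*q = (m + 5)*(m - 4*q)
Cancel the common factors (m + 5), (m - 4*q), (m + q).

(m - 2*q)/(m + 3*q)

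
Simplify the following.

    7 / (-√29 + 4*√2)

Multiply numerator and denominator by √29 + 4*√2.
Denominator becomes 3; numerator becomes 7*√29 + 28*√2.

(7*√29 + 28*√2)/3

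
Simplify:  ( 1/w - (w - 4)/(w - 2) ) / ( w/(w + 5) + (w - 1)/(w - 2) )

Numerator: 1/w - (w - 4)/(w - 2) = (-w**2 + 5*w - 2)/(w**2 - 2*w)
Denominator: w/(w + 5) + (w - 1)/(w - 2) = (2*w**2 + 2*w - 5)/(w**2 + 3*w - 10)
Divide: ((-w**2 + 5*w - 2)/(w**2 - 2*w)) · ((w**2 + 3*w - 10)/(2*w**2 + 2*w - 5)) = (-w**3 + 23*w - 10)/(2*w**3 + 2*w**2 - 5*w)

(-w**3 + 23*w - 10)/(2*w**3 + 2*w**2 - 5*w)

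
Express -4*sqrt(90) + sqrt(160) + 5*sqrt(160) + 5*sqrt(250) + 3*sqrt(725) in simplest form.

15*sqrt(29) + 37*sqrt(10)

4*sqrt(90) = 12*sqrt(10); sqrt(160) = 4*sqrt(10); 5*sqrt(160) = 20*sqrt(10); 5*sqrt(250) = 25*sqrt(10); 3*sqrt(725) = 15*sqrt(29)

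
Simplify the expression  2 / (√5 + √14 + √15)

Group as (√5 + √15) + √14; multiply by (√5 + √15) - √14, then rationalise the remaining surd.

(-5*√42 + 2*√15 + 3*√14 + 12*√5)/66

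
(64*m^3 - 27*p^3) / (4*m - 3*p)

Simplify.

Apply the difference-of-cubes factorisation and cancel (4*m - 3*p).

16*m^2 + 12*m*p + 9*p^2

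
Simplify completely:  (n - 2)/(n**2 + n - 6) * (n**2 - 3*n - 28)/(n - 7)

(n + 4)/(n + 3)

Factor: n**2 + n - 6 = (n - 2)*(n + 3);  n**2 - 3*n - 28 = (n - 7)*(n + 4)
Cancel the common factors (n - 7), (n - 2).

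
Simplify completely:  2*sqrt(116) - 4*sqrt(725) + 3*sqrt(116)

-10*sqrt(29)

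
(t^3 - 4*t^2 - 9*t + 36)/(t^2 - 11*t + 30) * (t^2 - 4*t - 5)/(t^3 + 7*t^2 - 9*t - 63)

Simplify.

Factor: t^3 - 4*t^2 - 9*t + 36 = (t + 3)*(t - 4)*(t - 3);  t^2 - 11*t + 30 = (t - 5)*(t - 6);  t^2 - 4*t - 5 = (t - 5)*(t + 1);  t^3 + 7*t^2 - 9*t - 63 = (t + 7)*(t - 3)*(t + 3)
Cancel the common factors (t + 3), (t - 5), (t - 3).

(t^2 - 3*t - 4)/(t^2 + t - 42)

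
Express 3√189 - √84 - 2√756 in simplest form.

-5*√21

3√189 = 9*√21; √84 = 2*√21; 2√756 = 12*√21
Combine: (9 - 2 - 12)·√21 = -5*√21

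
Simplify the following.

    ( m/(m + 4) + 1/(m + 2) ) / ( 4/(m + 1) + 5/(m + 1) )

Numerator: m/(m + 4) + 1/(m + 2) = (m² + 3*m + 4)/(m² + 6*m + 8)
Denominator: 4/(m + 1) + 5/(m + 1) = 9/(m + 1)
Divide: ((m² + 3*m + 4)/(m² + 6*m + 8)) · (m/9 + 1/9) = (m³ + 4*m² + 7*m + 4)/(9*m² + 54*m + 72)

(m³ + 4*m² + 7*m + 4)/(9*m² + 54*m + 72)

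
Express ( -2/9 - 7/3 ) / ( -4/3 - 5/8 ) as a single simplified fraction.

184/141

Numerator: -2/9 - 7/3 = -23/9
Denominator: -4/3 - 5/8 = -47/24
Divide: (-23/9) · (-24/47) = 184/141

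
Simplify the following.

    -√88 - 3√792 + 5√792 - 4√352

-6*√22

√88 = 2*√22; 3√792 = 18*√22; 5√792 = 30*√22; 4√352 = 16*√22
Combine: (-2 - 18 + 30 - 16)·√22 = -6*√22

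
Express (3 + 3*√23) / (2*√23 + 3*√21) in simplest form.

(-138 - 6*√23 + 9*√21 + 9*√483)/97

Multiply numerator and denominator by -3*√21 + 2*√23.
Denominator becomes -97; numerator becomes -9*√483 - 9*√21 + 6*√23 + 138.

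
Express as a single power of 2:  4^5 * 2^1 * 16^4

4^5 = 2^10; 2^1 = 2^1; 16^4 = 2^16
Combine exponents: 2^27

2^27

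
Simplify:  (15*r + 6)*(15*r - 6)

(15*r)^2 - (6)^2 = 225*r^2 - 36.

225*r^2 - 36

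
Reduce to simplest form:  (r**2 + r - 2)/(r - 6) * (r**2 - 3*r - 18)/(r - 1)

Factor: r**2 + r - 2 = (r + 2)*(r - 1);  r**2 - 3*r - 18 = (r - 6)*(r + 3)
Cancel the common factors (r - 1), (r - 6).

r**2 + 5*r + 6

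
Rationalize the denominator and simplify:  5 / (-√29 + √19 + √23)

Group as (√19 + √23) - √29; multiply by (√19 + √23) + √29, then rationalise the remaining surd.

(-65*√29 + 125*√23 + 165*√19 + 10*√12673)/1579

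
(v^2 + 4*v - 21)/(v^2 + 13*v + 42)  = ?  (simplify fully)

(v - 3)/(v + 6)

Factor: v^2 + 4*v - 21 = (v - 3)*(v + 7);  v^2 + 13*v + 42 = (v + 6)*(v + 7)
Cancel the common factor (v + 7).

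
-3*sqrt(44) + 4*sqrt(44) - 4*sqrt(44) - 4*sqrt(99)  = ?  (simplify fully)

3*sqrt(44) = 6*sqrt(11); 4*sqrt(44) = 8*sqrt(11); 4*sqrt(44) = 8*sqrt(11); 4*sqrt(99) = 12*sqrt(11)
Combine: (-6 + 8 - 8 - 12)·sqrt(11) = -18*sqrt(11)

-18*sqrt(11)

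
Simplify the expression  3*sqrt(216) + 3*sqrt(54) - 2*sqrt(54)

3*sqrt(216) = 18*sqrt(6); 3*sqrt(54) = 9*sqrt(6); 2*sqrt(54) = 6*sqrt(6)
Combine: (18 + 9 - 6)·sqrt(6) = 21*sqrt(6)

21*sqrt(6)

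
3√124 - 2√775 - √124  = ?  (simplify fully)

3√124 = 6*√31; 2√775 = 10*√31; √124 = 2*√31
Combine: (6 - 10 - 2)·√31 = -6*√31

-6*√31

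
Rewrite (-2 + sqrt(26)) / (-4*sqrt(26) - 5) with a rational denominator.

Multiply numerator and denominator by -5 + 4*sqrt(26).
Denominator becomes -391; numerator becomes -13*sqrt(26) + 114.

(-114 + 13*sqrt(26))/391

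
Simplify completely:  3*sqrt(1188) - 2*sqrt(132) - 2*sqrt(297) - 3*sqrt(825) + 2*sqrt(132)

-3*sqrt(33)

3*sqrt(1188) = 18*sqrt(33); 2*sqrt(132) = 4*sqrt(33); 2*sqrt(297) = 6*sqrt(33); 3*sqrt(825) = 15*sqrt(33); 2*sqrt(132) = 4*sqrt(33)
Combine: (18 - 4 - 6 - 15 + 4)·sqrt(33) = -3*sqrt(33)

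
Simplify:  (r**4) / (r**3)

r

Quotient: r**1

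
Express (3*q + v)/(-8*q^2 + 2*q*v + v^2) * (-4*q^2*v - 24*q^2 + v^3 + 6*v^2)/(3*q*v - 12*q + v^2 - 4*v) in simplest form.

(2*q*v + 12*q + v^2 + 6*v)/(4*q*v - 16*q + v^2 - 4*v)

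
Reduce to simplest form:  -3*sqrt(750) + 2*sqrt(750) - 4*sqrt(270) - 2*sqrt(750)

-27*sqrt(30)

3*sqrt(750) = 15*sqrt(30); 2*sqrt(750) = 10*sqrt(30); 4*sqrt(270) = 12*sqrt(30); 2*sqrt(750) = 10*sqrt(30)
Combine: (-15 + 10 - 12 - 10)·sqrt(30) = -27*sqrt(30)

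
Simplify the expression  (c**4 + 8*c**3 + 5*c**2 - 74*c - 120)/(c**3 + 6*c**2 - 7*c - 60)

c + 2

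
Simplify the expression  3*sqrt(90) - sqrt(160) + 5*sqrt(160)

3*sqrt(90) = 9*sqrt(10); sqrt(160) = 4*sqrt(10); 5*sqrt(160) = 20*sqrt(10)
Combine: (9 - 4 + 20)·sqrt(10) = 25*sqrt(10)

25*sqrt(10)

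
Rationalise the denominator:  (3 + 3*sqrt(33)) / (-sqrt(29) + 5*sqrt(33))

(3*sqrt(29) + 15*sqrt(33) + 3*sqrt(957) + 495)/796

Multiply numerator and denominator by sqrt(29) + 5*sqrt(33).
Denominator becomes 796; numerator becomes 3*sqrt(29) + 15*sqrt(33) + 3*sqrt(957) + 495.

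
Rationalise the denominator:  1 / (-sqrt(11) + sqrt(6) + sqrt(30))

(-25*sqrt(11) - 13*sqrt(30) + 35*sqrt(6) + 12*sqrt(55))/95

Group as (sqrt(6) + sqrt(30)) - sqrt(11); multiply by (sqrt(6) + sqrt(30)) + sqrt(11), then rationalise the remaining surd.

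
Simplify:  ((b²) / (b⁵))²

Inside the bracket: (b^-3)
Raise to the power 2: (b^-6)

b^(-6)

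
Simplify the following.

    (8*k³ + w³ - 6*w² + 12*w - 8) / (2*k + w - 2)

4*k² - 2*k*w + 4*k + w² - 4*w + 4

Factor as (a+b)(a^2-ab+b^2) with a=(2*k), b=(w - 2).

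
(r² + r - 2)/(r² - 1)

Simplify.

(r + 2)/(r + 1)

Factor: r² + r - 2 = (r - 1)·(r + 2);  r² - 1 = (r + 1)·(r - 1)
Cancel the common factor (r - 1).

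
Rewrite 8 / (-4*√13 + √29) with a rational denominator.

(-32*√13 - 8*√29)/179

Multiply numerator and denominator by √29 + 4*√13.
Denominator becomes -179; numerator becomes 8*√29 + 32*√13.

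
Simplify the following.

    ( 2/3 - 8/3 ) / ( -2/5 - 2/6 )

Numerator: 2/3 - 8/3 = -2
Denominator: -2/5 - 2/6 = -11/15
Divide: (-2) · (-15/11) = 30/11

30/11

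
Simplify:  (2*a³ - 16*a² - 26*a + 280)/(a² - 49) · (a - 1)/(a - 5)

Factor: 2*a³ - 16*a² - 26*a + 280 = 2·(a - 5)·(a - 7)·(a + 4);  a² - 49 = (a - 7)·(a + 7)
Cancel the common factors (a - 5), (a - 7).

(2*a² + 6*a - 8)/(a + 7)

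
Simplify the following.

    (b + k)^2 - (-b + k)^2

Binomially expand both and collect terms in k, b.

4*b*k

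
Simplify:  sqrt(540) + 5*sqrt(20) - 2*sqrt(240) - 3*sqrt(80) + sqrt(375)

sqrt(540) = 6*sqrt(15); 5*sqrt(20) = 10*sqrt(5); 2*sqrt(240) = 8*sqrt(15); 3*sqrt(80) = 12*sqrt(5); sqrt(375) = 5*sqrt(15)

-2*sqrt(5) + 3*sqrt(15)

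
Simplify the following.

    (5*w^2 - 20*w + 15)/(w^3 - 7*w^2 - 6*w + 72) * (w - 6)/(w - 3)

Factor: 5*w^2 - 20*w + 15 = 5*(w - 1)*(w - 3);  w^3 - 7*w^2 - 6*w + 72 = (w - 4)*(w - 6)*(w + 3)
Cancel the common factors (w - 6), (w - 3).

(5*w - 5)/(w^2 - w - 12)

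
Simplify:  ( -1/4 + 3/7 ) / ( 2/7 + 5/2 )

Numerator: -1/4 + 3/7 = 5/28
Denominator: 2/7 + 5/2 = 39/14
Divide: (5/28) · (14/39) = 5/78

5/78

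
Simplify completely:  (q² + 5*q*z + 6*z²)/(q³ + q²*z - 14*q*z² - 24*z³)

-1/(-q + 4*z)

Factor: q² + 5*q*z + 6*z² = (q + 3*z)·(q + 2*z);  q³ + q²*z - 14*q*z² - 24*z³ = (q + 2*z)·(q - 4*z)·(q + 3*z)
Cancel the common factors (q + 3*z), (q + 2*z).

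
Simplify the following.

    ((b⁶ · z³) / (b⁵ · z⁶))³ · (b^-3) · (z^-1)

z^(-10)

Inside the bracket: b¹ · (z^-3)
Raise to the power 3: b³ · (z^-9)
Multiply by (b^-3) · (z^-1): add exponents.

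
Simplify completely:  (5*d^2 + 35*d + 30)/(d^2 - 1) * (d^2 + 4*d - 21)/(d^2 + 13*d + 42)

Factor: 5*d^2 + 35*d + 30 = 5*(d + 6)*(d + 1);  d^2 - 1 = (d + 1)*(d - 1);  d^2 + 4*d - 21 = (d + 7)*(d - 3);  d^2 + 13*d + 42 = (d + 7)*(d + 6)
Cancel the common factors (d + 1), (d + 7), (d + 6).

(5*d - 15)/(d - 1)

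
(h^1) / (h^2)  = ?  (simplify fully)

1/h

Quotient: (h^-1)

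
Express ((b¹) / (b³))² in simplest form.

b^(-4)

Inside the bracket: (b^-2)
Raise to the power 2: (b^-4)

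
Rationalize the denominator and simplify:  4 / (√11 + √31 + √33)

Group as (√11 + √33) + √31; multiply by (√11 + √33) - √31, then rationalise the remaining surd.

(-88*√93 + 36*√33 + 52*√31 + 212*√11)/1283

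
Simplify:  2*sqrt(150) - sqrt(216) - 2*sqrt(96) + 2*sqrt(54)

2*sqrt(6)

2*sqrt(150) = 10*sqrt(6); sqrt(216) = 6*sqrt(6); 2*sqrt(96) = 8*sqrt(6); 2*sqrt(54) = 6*sqrt(6)
Combine: (10 - 6 - 8 + 6)·sqrt(6) = 2*sqrt(6)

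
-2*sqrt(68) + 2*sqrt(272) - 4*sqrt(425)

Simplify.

-16*sqrt(17)

2*sqrt(68) = 4*sqrt(17); 2*sqrt(272) = 8*sqrt(17); 4*sqrt(425) = 20*sqrt(17)
Combine: (-4 + 8 - 20)·sqrt(17) = -16*sqrt(17)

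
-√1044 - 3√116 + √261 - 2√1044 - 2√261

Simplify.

-27*√29

√1044 = 6*√29; 3√116 = 6*√29; √261 = 3*√29; 2√1044 = 12*√29; 2√261 = 6*√29
Combine: (-6 - 6 + 3 - 12 - 6)·√29 = -27*√29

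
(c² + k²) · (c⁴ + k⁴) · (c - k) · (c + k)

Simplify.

Pair the conjugate factors: (c+k)(c-k) = c² - k², then repeat with the next factor.

c⁸ - k⁸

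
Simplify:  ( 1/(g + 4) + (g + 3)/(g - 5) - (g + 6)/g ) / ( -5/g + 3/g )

Numerator: 1/(g + 4) + (g + 3)/(g - 5) - (g + 6)/g = (3*g**2 + 33*g + 120)/(g**3 - g**2 - 20*g)
Denominator: -5/g + 3/g = -2/g
Divide: ((3*g**2 + 33*g + 120)/(g**3 - g**2 - 20*g)) · (-g/2) = (-3*g**2 - 33*g - 120)/(2*g**2 - 2*g - 40)

(-3*g**2 - 33*g - 120)/(2*g**2 - 2*g - 40)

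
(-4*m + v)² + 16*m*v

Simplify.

After expansion: 16*m² + 8*m*v + v² — a perfect-square trinomial.

(4*m + v)²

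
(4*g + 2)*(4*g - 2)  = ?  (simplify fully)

16*g**2 - 4

Difference of squares with P = 4*g, Q = 2.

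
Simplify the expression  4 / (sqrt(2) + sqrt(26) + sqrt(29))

(-16*sqrt(377) - 4*sqrt(29) + 20*sqrt(26) + 212*sqrt(2))/207

Group as (sqrt(2) + sqrt(29)) + sqrt(26); multiply by (sqrt(2) + sqrt(29)) - sqrt(26), then rationalise the remaining surd.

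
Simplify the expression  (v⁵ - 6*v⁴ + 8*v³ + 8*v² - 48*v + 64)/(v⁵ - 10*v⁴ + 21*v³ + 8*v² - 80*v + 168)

Factor: v⁵ - 6*v⁴ + 8*v³ + 8*v² - 48*v + 64 = (v - 4)·(v - 2)·(v² - 2*v + 4)·(v + 2);  v⁵ - 10*v⁴ + 21*v³ + 8*v² - 80*v + 168 = (v - 3)·(v - 7)·(v² - 2*v + 4)·(v + 2)
Cancel the common factors (v² - 2*v + 4), (v + 2).

(v² - 6*v + 8)/(v² - 10*v + 21)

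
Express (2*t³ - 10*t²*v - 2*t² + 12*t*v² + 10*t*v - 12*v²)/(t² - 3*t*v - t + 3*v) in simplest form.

Factor: 2*t³ - 10*t²*v - 2*t² + 12*t*v² + 10*t*v - 12*v² = 2·(t - 3*v)·(t - 2*v)·(t - 1);  t² - 3*t*v - t + 3*v = (t - 1)·(t - 3*v)
Cancel the common factors (t - 3*v), (t - 1).

2*t - 4*v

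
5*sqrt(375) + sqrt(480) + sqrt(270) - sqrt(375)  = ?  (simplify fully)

7*sqrt(30) + 20*sqrt(15)

5*sqrt(375) = 25*sqrt(15); sqrt(480) = 4*sqrt(30); sqrt(270) = 3*sqrt(30); sqrt(375) = 5*sqrt(15)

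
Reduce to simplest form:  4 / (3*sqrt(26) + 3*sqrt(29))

(-4*sqrt(26) + 4*sqrt(29))/9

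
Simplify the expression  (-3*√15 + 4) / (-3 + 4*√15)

(-24 + √15)/33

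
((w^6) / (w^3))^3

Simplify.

Inside the bracket: w^3
Raise to the power 3: w^9

w^9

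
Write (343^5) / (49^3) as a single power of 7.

7^9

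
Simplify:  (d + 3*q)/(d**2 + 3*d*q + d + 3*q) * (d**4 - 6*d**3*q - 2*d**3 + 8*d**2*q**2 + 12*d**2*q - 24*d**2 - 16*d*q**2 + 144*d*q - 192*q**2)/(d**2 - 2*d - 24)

(d**2 - 6*d*q + 8*q**2)/(d + 1)

Factor: d**2 + 3*d*q + d + 3*q = (d + 1)*(d + 3*q);  d**4 - 6*d**3*q - 2*d**3 + 8*d**2*q**2 + 12*d**2*q - 24*d**2 - 16*d*q**2 + 144*d*q - 192*q**2 = (d - 4*q)*(d + 4)*(d - 2*q)*(d - 6);  d**2 - 2*d - 24 = (d + 4)*(d - 6)
Cancel the common factors (d + 4), (d - 6), (d + 3*q).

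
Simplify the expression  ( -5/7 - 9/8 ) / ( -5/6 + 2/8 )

Numerator: -5/7 - 9/8 = -103/56
Denominator: -5/6 + 2/8 = -7/12
Divide: (-103/56) · (-12/7) = 309/98

309/98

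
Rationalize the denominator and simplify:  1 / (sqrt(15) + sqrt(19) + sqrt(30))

Group as (sqrt(19) + sqrt(30)) + sqrt(15); multiply by (sqrt(19) + sqrt(30)) - sqrt(15), then rationalise the remaining surd.

(-15*sqrt(38) + 2*sqrt(30) + 13*sqrt(19) + 17*sqrt(15))/562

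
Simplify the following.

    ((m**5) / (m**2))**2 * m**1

Inside the bracket: m**3
Raise to the power 2: m**6
Multiply by m**1: add exponents.

m**7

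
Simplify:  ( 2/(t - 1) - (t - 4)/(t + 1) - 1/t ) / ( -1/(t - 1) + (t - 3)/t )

(-t^3 + 6*t^2 - 2*t + 1)/(t^3 - 4*t^2 - 2*t + 3)

Numerator: 2/(t - 1) - (t - 4)/(t + 1) - 1/t = (-t^3 + 6*t^2 - 2*t + 1)/(t^3 - t)
Denominator: -1/(t - 1) + (t - 3)/t = (t^2 - 5*t + 3)/(t^2 - t)
Divide: ((-t^3 + 6*t^2 - 2*t + 1)/(t^3 - t)) · ((t^2 - t)/(t^2 - 5*t + 3)) = (-t^3 + 6*t^2 - 2*t + 1)/(t^3 - 4*t^2 - 2*t + 3)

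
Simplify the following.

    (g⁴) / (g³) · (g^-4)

Quotient: g¹
Multiply by (g^-4): add exponents.

g^(-3)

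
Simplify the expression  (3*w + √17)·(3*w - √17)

9*w² - 17

Product of conjugates: (P+Q)(P-Q) = P^2 - Q^2.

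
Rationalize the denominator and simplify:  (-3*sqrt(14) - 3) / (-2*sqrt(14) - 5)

(-9*sqrt(14) + 69)/31

Multiply numerator and denominator by -5 + 2*sqrt(14).
Denominator becomes -31; numerator becomes -69 + 9*sqrt(14).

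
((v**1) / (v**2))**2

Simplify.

Inside the bracket: (v**-1)
Raise to the power 2: (v**-2)

v**(-2)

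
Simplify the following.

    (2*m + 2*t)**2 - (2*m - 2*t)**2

Binomially expand both and collect terms in (2*m), (2*t).

16*m*t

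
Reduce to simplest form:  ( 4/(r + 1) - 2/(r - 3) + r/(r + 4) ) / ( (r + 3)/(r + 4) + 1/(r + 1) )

Numerator: 4/(r + 1) - 2/(r - 3) + r/(r + 4) = (r^3 - 9*r - 56)/(r^3 + 2*r^2 - 11*r - 12)
Denominator: (r + 3)/(r + 4) + 1/(r + 1) = (r^2 + 5*r + 7)/(r^2 + 5*r + 4)
Divide: ((r^3 - 9*r - 56)/(r^3 + 2*r^2 - 11*r - 12)) · ((r^2 + 5*r + 4)/(r^2 + 5*r + 7)) = (r^3 - 9*r - 56)/(r^3 + 2*r^2 - 8*r - 21)

(r^3 - 9*r - 56)/(r^3 + 2*r^2 - 8*r - 21)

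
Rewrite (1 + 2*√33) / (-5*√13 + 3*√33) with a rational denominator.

Multiply numerator and denominator by 3*√33 + 5*√13.
Denominator becomes -28; numerator becomes 3*√33 + 5*√13 + 198 + 10*√429.

(-10*√429 - 198 - 5*√13 - 3*√33)/28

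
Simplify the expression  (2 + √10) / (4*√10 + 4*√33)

(-10 - 2*√10 + 2*√33 + √330)/92

Multiply numerator and denominator by -4*√33 + 4*√10.
Denominator becomes -368; numerator becomes -4*√330 - 8*√33 + 8*√10 + 40.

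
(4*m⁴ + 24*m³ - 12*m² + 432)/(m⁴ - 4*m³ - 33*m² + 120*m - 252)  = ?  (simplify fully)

Factor: 4*m⁴ + 24*m³ - 12*m² + 432 = 4·(m² - 3*m + 6)·(m + 6)·(m + 3);  m⁴ - 4*m³ - 33*m² + 120*m - 252 = (m + 6)·(m - 7)·(m² - 3*m + 6)
Cancel the common factors (m² - 3*m + 6), (m + 6).

(4*m + 12)/(m - 7)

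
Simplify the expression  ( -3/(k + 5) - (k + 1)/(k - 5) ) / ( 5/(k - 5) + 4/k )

Numerator: -3/(k + 5) - (k + 1)/(k - 5) = (-k² - 9*k + 10)/(k² - 25)
Denominator: 5/(k - 5) + 4/k = (9*k - 20)/(k² - 5*k)
Divide: ((-k² - 9*k + 10)/(k² - 25)) · ((k² - 5*k)/(9*k - 20)) = (-k³ - 9*k² + 10*k)/(9*k² + 25*k - 100)

(-k³ - 9*k² + 10*k)/(9*k² + 25*k - 100)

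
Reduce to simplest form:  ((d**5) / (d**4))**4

d**4

Inside the bracket: d**1
Raise to the power 4: d**4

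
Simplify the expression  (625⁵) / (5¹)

625⁵ = 5^20; 5¹ = 5^1
Combine exponents: 5^19

5^19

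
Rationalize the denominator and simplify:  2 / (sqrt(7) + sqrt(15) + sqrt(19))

Group as (sqrt(7) + sqrt(19)) + sqrt(15); multiply by (sqrt(7) + sqrt(19)) - sqrt(15), then rationalise the remaining surd.

(-4*sqrt(1995) + 6*sqrt(19) + 22*sqrt(15) + 54*sqrt(7))/411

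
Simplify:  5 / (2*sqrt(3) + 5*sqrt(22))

(-10*sqrt(3) + 25*sqrt(22))/538

Multiply numerator and denominator by -5*sqrt(22) + 2*sqrt(3).
Denominator becomes -538; numerator becomes -25*sqrt(22) + 10*sqrt(3).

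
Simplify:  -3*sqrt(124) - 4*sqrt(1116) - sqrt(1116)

-36*sqrt(31)

3*sqrt(124) = 6*sqrt(31); 4*sqrt(1116) = 24*sqrt(31); sqrt(1116) = 6*sqrt(31)
Combine: (-6 - 24 - 6)·sqrt(31) = -36*sqrt(31)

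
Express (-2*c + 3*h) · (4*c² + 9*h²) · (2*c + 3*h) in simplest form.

Telescope via difference of squares: ((3*h)+(2*c))((3*h)-(2*c)) = -4*c² + 9*h², then repeat with the next factor.

-16*c⁴ + 81*h⁴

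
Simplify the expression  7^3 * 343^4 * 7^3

7^3 = 7^3; 343^4 = 7^12; 7^3 = 7^3
Combine exponents: 7^18

7^18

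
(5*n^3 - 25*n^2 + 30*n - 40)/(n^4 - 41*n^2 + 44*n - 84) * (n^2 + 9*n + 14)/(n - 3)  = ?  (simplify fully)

(5*n^2 - 10*n - 40)/(n^2 - 9*n + 18)

Factor: 5*n^3 - 25*n^2 + 30*n - 40 = 5*(n - 4)*(n^2 - n + 2);  n^4 - 41*n^2 + 44*n - 84 = (n - 6)*(n^2 - n + 2)*(n + 7);  n^2 + 9*n + 14 = (n + 2)*(n + 7)
Cancel the common factors (n^2 - n + 2), (n + 7).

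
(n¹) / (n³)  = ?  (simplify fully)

Quotient: (n^-2)

n^(-2)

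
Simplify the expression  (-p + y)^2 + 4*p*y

Expand the square and combine the 4*p*y term.

(p + y)^2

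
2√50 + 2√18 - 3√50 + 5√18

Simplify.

16*√2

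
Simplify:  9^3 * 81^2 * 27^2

3^20

9^3 = 3^6; 81^2 = 3^8; 27^2 = 3^6
Combine exponents: 3^20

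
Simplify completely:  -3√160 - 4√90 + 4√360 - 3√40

-6*√10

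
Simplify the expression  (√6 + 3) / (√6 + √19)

(-3*√6 - 6 + √114 + 3*√19)/13

Multiply numerator and denominator by -√19 + √6.
Denominator becomes -13; numerator becomes -3*√19 - √114 + 6 + 3*√6.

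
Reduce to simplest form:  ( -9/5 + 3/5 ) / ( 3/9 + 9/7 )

-63/85

Numerator: -9/5 + 3/5 = -6/5
Denominator: 3/9 + 9/7 = 34/21
Divide: (-6/5) · (21/34) = -63/85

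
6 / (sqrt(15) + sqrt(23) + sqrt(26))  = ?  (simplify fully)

Group as (sqrt(15) + sqrt(26)) + sqrt(23); multiply by (sqrt(15) + sqrt(26)) - sqrt(23), then rationalise the remaining surd.

(-sqrt(8970) + 6*sqrt(26) + 9*sqrt(23) + 17*sqrt(15))/103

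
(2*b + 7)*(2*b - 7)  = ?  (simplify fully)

4*b**2 - 49

(2*b)**2 - (7)**2 = 4*b**2 - 49.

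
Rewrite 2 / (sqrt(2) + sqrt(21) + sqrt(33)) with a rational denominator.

Group as (sqrt(21) + sqrt(33)) + sqrt(2); multiply by (sqrt(21) + sqrt(33)) - sqrt(2), then rationalise the remaining surd.

(-3*sqrt(154) - 5*sqrt(33) + 7*sqrt(21) + 26*sqrt(2))/17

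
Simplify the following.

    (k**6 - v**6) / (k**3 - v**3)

Factor k**6 - v**6 and cancel (k**3 - v**3).

k**3 + v**3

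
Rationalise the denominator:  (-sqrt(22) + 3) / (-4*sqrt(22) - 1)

(-sqrt(22) + 7)/27

Multiply numerator and denominator by -1 + 4*sqrt(22).
Denominator becomes -351; numerator becomes -91 + 13*sqrt(22).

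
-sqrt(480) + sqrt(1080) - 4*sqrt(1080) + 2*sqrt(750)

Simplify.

-12*sqrt(30)

sqrt(480) = 4*sqrt(30); sqrt(1080) = 6*sqrt(30); 4*sqrt(1080) = 24*sqrt(30); 2*sqrt(750) = 10*sqrt(30)
Combine: (-4 + 6 - 24 + 10)·sqrt(30) = -12*sqrt(30)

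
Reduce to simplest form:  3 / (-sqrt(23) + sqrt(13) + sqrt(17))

(-21*sqrt(23) + 57*sqrt(17) + 81*sqrt(13) + 6*sqrt(5083))/835

Group as (sqrt(13) + sqrt(17)) - sqrt(23); multiply by (sqrt(13) + sqrt(17)) + sqrt(23), then rationalise the remaining surd.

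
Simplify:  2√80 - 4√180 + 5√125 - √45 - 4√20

2√80 = 8*√5; 4√180 = 24*√5; 5√125 = 25*√5; √45 = 3*√5; 4√20 = 8*√5
Combine: (8 - 24 + 25 - 3 - 8)·√5 = -2*√5

-2*√5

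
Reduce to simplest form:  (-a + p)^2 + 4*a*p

Expand the square and combine the 4*a*p term.

(a + p)^2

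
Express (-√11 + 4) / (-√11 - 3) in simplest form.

Multiply numerator and denominator by -3 + √11.
Denominator becomes -2; numerator becomes -23 + 7*√11.

(-7*√11 + 23)/2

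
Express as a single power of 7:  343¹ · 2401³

343¹ = 7^3; 2401³ = 7^12
Combine exponents: 7^15

7^15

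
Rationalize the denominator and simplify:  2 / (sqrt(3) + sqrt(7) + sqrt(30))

Group as (sqrt(3) + sqrt(30)) + sqrt(7); multiply by (sqrt(3) + sqrt(30)) - sqrt(7), then rationalise the remaining surd.

(-13*sqrt(7) - 17*sqrt(3) + 3*sqrt(70) + 10*sqrt(30))/79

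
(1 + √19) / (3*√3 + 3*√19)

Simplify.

Multiply numerator and denominator by -3*√3 + 3*√19.
Denominator becomes 144; numerator becomes -3*√57 - 3*√3 + 3*√19 + 57.

(-√57 - √3 + √19 + 19)/48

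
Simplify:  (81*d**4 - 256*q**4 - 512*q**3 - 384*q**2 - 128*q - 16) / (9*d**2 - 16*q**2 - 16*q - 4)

81*d**4 - 256*q**4 - 512*q**3 - 384*q**2 - 128*q - 16 factors as -(-3*d + 4*q + 2)*(3*d + 4*q + 2)*(9*d**2 + 16*q**2 + 16*q + 4).

9*d**2 + 16*q**2 + 16*q + 4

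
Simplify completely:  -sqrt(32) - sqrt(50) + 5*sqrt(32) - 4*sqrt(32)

sqrt(32) = 4*sqrt(2); sqrt(50) = 5*sqrt(2); 5*sqrt(32) = 20*sqrt(2); 4*sqrt(32) = 16*sqrt(2)
Combine: (-4 - 5 + 20 - 16)·sqrt(2) = -5*sqrt(2)

-5*sqrt(2)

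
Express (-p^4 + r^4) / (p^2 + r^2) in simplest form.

Difference of fourth powers: factor out (p^2 + r^2).

-p^2 + r^2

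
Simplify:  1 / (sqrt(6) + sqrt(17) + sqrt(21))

(-3*sqrt(238) + sqrt(21) + 5*sqrt(17) + 16*sqrt(6))/202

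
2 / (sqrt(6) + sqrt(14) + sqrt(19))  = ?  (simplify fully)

(-8*sqrt(399) + 2*sqrt(19) + 22*sqrt(14) + 54*sqrt(6))/335

Group as (sqrt(6) + sqrt(19)) + sqrt(14); multiply by (sqrt(6) + sqrt(19)) - sqrt(14), then rationalise the remaining surd.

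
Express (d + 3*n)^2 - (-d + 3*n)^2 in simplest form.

12*d*n

Write as f((3*n),d) - f((3*n),-d) and expand.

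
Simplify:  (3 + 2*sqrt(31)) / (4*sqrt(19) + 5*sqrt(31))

(-8*sqrt(589) - 12*sqrt(19) + 15*sqrt(31) + 310)/471

Multiply numerator and denominator by -4*sqrt(19) + 5*sqrt(31).
Denominator becomes 471; numerator becomes -8*sqrt(589) - 12*sqrt(19) + 15*sqrt(31) + 310.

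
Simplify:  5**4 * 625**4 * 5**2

5**4 = 5**4; 625**4 = 5**16; 5**2 = 5**2
Combine exponents: 5**22

5**22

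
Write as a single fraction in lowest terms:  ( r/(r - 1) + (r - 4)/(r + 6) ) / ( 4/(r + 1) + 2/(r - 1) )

Numerator: r/(r - 1) + (r - 4)/(r + 6) = (2*r^2 + r + 4)/(r^2 + 5*r - 6)
Denominator: 4/(r + 1) + 2/(r - 1) = (6*r - 2)/(r^2 - 1)
Divide: ((2*r^2 + r + 4)/(r^2 + 5*r - 6)) · ((r^2 - 1)/(6*r - 2)) = (2*r^3 + 3*r^2 + 5*r + 4)/(6*r^2 + 34*r - 12)

(2*r^3 + 3*r^2 + 5*r + 4)/(6*r^2 + 34*r - 12)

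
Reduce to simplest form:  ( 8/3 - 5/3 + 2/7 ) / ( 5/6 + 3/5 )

Numerator: 8/3 - 5/3 + 2/7 = 9/7
Denominator: 5/6 + 3/5 = 43/30
Divide: (9/7) · (30/43) = 270/301

270/301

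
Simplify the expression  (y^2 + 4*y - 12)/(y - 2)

y + 6

Factor: y^2 + 4*y - 12 = (y - 2)*(y + 6)
Cancel the common factor (y - 2).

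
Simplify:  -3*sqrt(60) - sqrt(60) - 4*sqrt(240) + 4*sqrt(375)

-4*sqrt(15)

3*sqrt(60) = 6*sqrt(15); sqrt(60) = 2*sqrt(15); 4*sqrt(240) = 16*sqrt(15); 4*sqrt(375) = 20*sqrt(15)
Combine: (-6 - 2 - 16 + 20)·sqrt(15) = -4*sqrt(15)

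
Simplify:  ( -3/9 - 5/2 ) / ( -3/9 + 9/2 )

-17/25

Numerator: -3/9 - 5/2 = -17/6
Denominator: -3/9 + 9/2 = 25/6
Divide: (-17/6) · (6/25) = -17/25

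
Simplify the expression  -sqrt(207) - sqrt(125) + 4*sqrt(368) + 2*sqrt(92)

-5*sqrt(5) + 17*sqrt(23)

sqrt(207) = 3*sqrt(23); sqrt(125) = 5*sqrt(5); 4*sqrt(368) = 16*sqrt(23); 2*sqrt(92) = 4*sqrt(23)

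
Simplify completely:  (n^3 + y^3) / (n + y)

n^2 - n*y + y^2

Factor as (a+b)(a^2-ab+b^2) with a=n, b=y.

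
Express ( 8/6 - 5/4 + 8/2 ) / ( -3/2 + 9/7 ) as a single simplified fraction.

-343/18

Numerator: 8/6 - 5/4 + 8/2 = 49/12
Denominator: -3/2 + 9/7 = -3/14
Divide: (49/12) · (-14/3) = -343/18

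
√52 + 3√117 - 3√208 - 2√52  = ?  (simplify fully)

-5*√13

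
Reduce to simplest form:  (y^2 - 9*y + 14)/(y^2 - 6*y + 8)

Factor: y^2 - 9*y + 14 = (y - 2)*(y - 7);  y^2 - 6*y + 8 = (y - 4)*(y - 2)
Cancel the common factor (y - 2).

(y - 7)/(y - 4)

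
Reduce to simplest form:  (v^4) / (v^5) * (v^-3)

Quotient: (v^-1)
Multiply by (v^-3): add exponents.

v^(-4)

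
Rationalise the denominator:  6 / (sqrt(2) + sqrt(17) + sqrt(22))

Group as (sqrt(2) + sqrt(17)) + sqrt(22); multiply by (sqrt(2) + sqrt(17)) - sqrt(22), then rationalise the remaining surd.

(-24*sqrt(187) - 18*sqrt(22) + 42*sqrt(17) + 222*sqrt(2))/127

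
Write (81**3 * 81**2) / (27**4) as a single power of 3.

3**8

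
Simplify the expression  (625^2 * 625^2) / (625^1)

5^12

625^2 = 5^8; 625^2 = 5^8; 625^1 = 5^4
Combine exponents: 5^12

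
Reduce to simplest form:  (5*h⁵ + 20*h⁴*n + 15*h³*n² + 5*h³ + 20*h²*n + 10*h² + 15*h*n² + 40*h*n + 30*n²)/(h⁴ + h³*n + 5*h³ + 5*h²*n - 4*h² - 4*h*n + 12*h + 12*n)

(5*h² + 15*h*n + 5*h + 15*n)/(h + 6)

Factor: 5*h⁵ + 20*h⁴*n + 15*h³*n² + 5*h³ + 20*h²*n + 10*h² + 15*h*n² + 40*h*n + 30*n² = 5·(h + n)·(h + 3*n)·(h + 1)·(h² - h + 2);  h⁴ + h³*n + 5*h³ + 5*h²*n - 4*h² - 4*h*n + 12*h + 12*n = (h² - h + 2)·(h + 6)·(h + n)
Cancel the common factors (h² - h + 2), (h + n).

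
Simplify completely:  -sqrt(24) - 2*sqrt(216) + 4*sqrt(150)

sqrt(24) = 2*sqrt(6); 2*sqrt(216) = 12*sqrt(6); 4*sqrt(150) = 20*sqrt(6)
Combine: (-2 - 12 + 20)·sqrt(6) = 6*sqrt(6)

6*sqrt(6)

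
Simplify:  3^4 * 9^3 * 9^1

3^4 = 3^4; 9^3 = 3^6; 9^1 = 3^2
Combine exponents: 3^12

3^12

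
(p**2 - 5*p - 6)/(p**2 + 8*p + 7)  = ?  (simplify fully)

(p - 6)/(p + 7)

Factor: p**2 - 5*p - 6 = (p - 6)*(p + 1);  p**2 + 8*p + 7 = (p + 1)*(p + 7)
Cancel the common factor (p + 1).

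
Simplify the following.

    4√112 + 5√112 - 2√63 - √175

4√112 = 16*√7; 5√112 = 20*√7; 2√63 = 6*√7; √175 = 5*√7
Combine: (16 + 20 - 6 - 5)·√7 = 25*√7

25*√7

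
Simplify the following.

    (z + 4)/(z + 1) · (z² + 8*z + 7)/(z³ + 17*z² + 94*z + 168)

Factor: z² + 8*z + 7 = (z + 1)·(z + 7);  z³ + 17*z² + 94*z + 168 = (z + 7)·(z + 4)·(z + 6)
Cancel the common factors (z + 4), (z + 1), (z + 7).

1/(z + 6)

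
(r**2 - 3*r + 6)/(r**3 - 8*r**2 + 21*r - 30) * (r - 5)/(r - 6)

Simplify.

1/(r - 6)

Factor: r**3 - 8*r**2 + 21*r - 30 = (r**2 - 3*r + 6)*(r - 5)
Cancel the common factors (r**2 - 3*r + 6), (r - 5).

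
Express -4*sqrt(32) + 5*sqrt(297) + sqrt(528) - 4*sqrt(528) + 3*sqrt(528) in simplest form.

-16*sqrt(2) + 15*sqrt(33)

4*sqrt(32) = 16*sqrt(2); 5*sqrt(297) = 15*sqrt(33); sqrt(528) = 4*sqrt(33); 4*sqrt(528) = 16*sqrt(33); 3*sqrt(528) = 12*sqrt(33)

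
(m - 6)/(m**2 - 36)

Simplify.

Factor: m**2 - 36 = (m - 6)*(m + 6)
Cancel the common factor (m - 6).

1/(m + 6)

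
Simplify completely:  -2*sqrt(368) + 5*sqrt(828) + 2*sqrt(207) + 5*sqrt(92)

2*sqrt(368) = 8*sqrt(23); 5*sqrt(828) = 30*sqrt(23); 2*sqrt(207) = 6*sqrt(23); 5*sqrt(92) = 10*sqrt(23)
Combine: (-8 + 30 + 6 + 10)·sqrt(23) = 38*sqrt(23)

38*sqrt(23)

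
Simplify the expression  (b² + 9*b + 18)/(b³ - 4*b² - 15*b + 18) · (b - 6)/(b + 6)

1/(b - 1)

Factor: b² + 9*b + 18 = (b + 6)·(b + 3);  b³ - 4*b² - 15*b + 18 = (b - 6)·(b + 3)·(b - 1)
Cancel the common factors (b + 3), (b - 6), (b + 6).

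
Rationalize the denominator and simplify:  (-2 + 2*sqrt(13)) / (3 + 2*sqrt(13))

Multiply numerator and denominator by -2*sqrt(13) + 3.
Denominator becomes -43; numerator becomes -58 + 10*sqrt(13).

(-10*sqrt(13) + 58)/43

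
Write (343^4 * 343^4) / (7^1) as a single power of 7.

343^4 = 7^12; 343^4 = 7^12; 7^1 = 7^1
Combine exponents: 7^23

7^23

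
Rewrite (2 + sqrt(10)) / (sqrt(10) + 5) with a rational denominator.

Multiply numerator and denominator by -sqrt(10) + 5.
Denominator becomes 15; numerator becomes 3*sqrt(10).

sqrt(10)/5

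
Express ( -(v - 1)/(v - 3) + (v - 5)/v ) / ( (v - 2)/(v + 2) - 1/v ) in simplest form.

(-7*v^2 + v + 30)/(v^3 - 6*v^2 + 7*v + 6)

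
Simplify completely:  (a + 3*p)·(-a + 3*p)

-a² + 9*p²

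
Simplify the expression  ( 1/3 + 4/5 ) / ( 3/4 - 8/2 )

Numerator: 1/3 + 4/5 = 17/15
Denominator: 3/4 - 8/2 = -13/4
Divide: (17/15) · (-4/13) = -68/195

-68/195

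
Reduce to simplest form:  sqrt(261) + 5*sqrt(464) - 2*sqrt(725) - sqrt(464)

sqrt(261) = 3*sqrt(29); 5*sqrt(464) = 20*sqrt(29); 2*sqrt(725) = 10*sqrt(29); sqrt(464) = 4*sqrt(29)
Combine: (3 + 20 - 10 - 4)·sqrt(29) = 9*sqrt(29)

9*sqrt(29)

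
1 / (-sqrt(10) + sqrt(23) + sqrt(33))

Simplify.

(-23*sqrt(10) + 10*sqrt(23) + sqrt(7590))/460

Group as (sqrt(23) + sqrt(33)) - sqrt(10); multiply by (sqrt(23) + sqrt(33)) + sqrt(10), then rationalise the remaining surd.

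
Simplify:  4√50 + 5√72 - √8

48*√2

4√50 = 20*√2; 5√72 = 30*√2; √8 = 2*√2
Combine: (20 + 30 - 2)·√2 = 48*√2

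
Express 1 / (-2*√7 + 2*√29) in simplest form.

Multiply numerator and denominator by 2*√7 + 2*√29.
Denominator becomes 88; numerator becomes 2*√7 + 2*√29.

(√7 + √29)/44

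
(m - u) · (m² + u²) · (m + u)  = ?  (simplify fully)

m⁴ - u⁴

Telescope via difference of squares: (m+u)(m-u) = m² - u², then repeat with the next factor.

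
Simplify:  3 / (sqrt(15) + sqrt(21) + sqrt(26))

Group as (sqrt(15) + sqrt(26)) + sqrt(21); multiply by (sqrt(15) + sqrt(26)) - sqrt(21), then rationalise the remaining surd.

(-9*sqrt(910) + 15*sqrt(26) + 30*sqrt(21) + 48*sqrt(15))/580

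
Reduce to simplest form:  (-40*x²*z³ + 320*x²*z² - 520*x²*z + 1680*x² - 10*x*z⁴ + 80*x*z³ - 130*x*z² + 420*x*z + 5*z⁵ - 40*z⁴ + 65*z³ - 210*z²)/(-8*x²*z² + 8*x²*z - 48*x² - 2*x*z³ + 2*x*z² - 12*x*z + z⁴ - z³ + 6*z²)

5*z - 35

Factor: -40*x²*z³ + 320*x²*z² - 520*x²*z + 1680*x² - 10*x*z⁴ + 80*x*z³ - 130*x*z² + 420*x*z + 5*z⁵ - 40*z⁴ + 65*z³ - 210*z² = 5·(2*x + z)·(z² - z + 6)·(z - 7)·(-4*x + z);  -8*x²*z² + 8*x²*z - 48*x² - 2*x*z³ + 2*x*z² - 12*x*z + z⁴ - z³ + 6*z² = (2*x + z)·(-4*x + z)·(z² - z + 6)
Cancel the common factors (z² - z + 6), (-4*x + z), (2*x + z).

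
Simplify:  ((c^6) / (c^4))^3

Inside the bracket: c^2
Raise to the power 3: c^6

c^6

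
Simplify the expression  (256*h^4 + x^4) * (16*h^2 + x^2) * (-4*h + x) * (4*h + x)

-65536*h^8 + x^8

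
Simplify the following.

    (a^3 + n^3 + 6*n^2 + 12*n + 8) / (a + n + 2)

a^3 + (n + 2)^3 = (a + n + 2)(a^2 - a*n - 2*a + n^2 + 4*n + 4).

a^2 - a*n - 2*a + n^2 + 4*n + 4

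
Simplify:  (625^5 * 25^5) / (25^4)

5^22

625^5 = 5^20; 25^5 = 5^10; 25^4 = 5^8
Combine exponents: 5^22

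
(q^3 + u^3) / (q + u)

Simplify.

Factor as (a+b)(a^2-ab+b^2) with a=q, b=u.

q^2 - q*u + u^2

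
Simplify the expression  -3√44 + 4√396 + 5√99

33*√11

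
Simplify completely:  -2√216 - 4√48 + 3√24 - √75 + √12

-19*√3 - 6*√6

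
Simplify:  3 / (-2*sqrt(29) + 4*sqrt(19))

Multiply numerator and denominator by 2*sqrt(29) + 4*sqrt(19).
Denominator becomes 188; numerator becomes 6*sqrt(29) + 12*sqrt(19).

(3*sqrt(29) + 6*sqrt(19))/94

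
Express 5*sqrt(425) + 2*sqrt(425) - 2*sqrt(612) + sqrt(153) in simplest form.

5*sqrt(425) = 25*sqrt(17); 2*sqrt(425) = 10*sqrt(17); 2*sqrt(612) = 12*sqrt(17); sqrt(153) = 3*sqrt(17)
Combine: (25 + 10 - 12 + 3)·sqrt(17) = 26*sqrt(17)

26*sqrt(17)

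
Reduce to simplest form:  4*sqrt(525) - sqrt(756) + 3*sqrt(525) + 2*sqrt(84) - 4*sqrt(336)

4*sqrt(525) = 20*sqrt(21); sqrt(756) = 6*sqrt(21); 3*sqrt(525) = 15*sqrt(21); 2*sqrt(84) = 4*sqrt(21); 4*sqrt(336) = 16*sqrt(21)
Combine: (20 - 6 + 15 + 4 - 16)·sqrt(21) = 17*sqrt(21)

17*sqrt(21)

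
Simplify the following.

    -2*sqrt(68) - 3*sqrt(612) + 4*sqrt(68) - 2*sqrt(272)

2*sqrt(68) = 4*sqrt(17); 3*sqrt(612) = 18*sqrt(17); 4*sqrt(68) = 8*sqrt(17); 2*sqrt(272) = 8*sqrt(17)
Combine: (-4 - 18 + 8 - 8)·sqrt(17) = -22*sqrt(17)

-22*sqrt(17)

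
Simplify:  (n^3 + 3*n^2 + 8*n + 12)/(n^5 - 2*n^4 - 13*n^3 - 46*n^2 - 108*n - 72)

1/(n^2 - 5*n - 6)

Factor: n^3 + 3*n^2 + 8*n + 12 = (n + 2)*(n^2 + n + 6);  n^5 - 2*n^4 - 13*n^3 - 46*n^2 - 108*n - 72 = (n - 6)*(n^2 + n + 6)*(n + 1)*(n + 2)
Cancel the common factors (n^2 + n + 6), (n + 2).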